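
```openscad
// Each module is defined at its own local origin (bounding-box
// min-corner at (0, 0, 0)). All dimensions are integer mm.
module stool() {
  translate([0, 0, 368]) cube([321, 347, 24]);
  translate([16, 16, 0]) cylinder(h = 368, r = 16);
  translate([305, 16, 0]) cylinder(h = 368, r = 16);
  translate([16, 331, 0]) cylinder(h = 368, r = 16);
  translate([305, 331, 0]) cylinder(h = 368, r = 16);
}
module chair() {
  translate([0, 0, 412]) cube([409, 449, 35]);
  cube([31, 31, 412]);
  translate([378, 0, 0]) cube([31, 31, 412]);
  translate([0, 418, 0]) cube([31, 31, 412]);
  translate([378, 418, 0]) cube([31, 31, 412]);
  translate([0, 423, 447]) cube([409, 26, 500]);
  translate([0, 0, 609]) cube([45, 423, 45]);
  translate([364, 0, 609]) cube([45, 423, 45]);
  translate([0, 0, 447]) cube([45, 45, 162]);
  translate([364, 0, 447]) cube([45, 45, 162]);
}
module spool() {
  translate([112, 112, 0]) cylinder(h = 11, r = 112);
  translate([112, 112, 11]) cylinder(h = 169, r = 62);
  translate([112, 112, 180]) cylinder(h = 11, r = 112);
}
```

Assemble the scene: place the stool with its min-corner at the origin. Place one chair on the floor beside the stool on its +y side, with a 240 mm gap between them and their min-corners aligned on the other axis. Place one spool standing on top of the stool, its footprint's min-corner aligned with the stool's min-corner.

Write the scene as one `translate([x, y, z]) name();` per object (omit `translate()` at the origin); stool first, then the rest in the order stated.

stool();
translate([0, 587, 0]) chair();
translate([0, 0, 392]) spool();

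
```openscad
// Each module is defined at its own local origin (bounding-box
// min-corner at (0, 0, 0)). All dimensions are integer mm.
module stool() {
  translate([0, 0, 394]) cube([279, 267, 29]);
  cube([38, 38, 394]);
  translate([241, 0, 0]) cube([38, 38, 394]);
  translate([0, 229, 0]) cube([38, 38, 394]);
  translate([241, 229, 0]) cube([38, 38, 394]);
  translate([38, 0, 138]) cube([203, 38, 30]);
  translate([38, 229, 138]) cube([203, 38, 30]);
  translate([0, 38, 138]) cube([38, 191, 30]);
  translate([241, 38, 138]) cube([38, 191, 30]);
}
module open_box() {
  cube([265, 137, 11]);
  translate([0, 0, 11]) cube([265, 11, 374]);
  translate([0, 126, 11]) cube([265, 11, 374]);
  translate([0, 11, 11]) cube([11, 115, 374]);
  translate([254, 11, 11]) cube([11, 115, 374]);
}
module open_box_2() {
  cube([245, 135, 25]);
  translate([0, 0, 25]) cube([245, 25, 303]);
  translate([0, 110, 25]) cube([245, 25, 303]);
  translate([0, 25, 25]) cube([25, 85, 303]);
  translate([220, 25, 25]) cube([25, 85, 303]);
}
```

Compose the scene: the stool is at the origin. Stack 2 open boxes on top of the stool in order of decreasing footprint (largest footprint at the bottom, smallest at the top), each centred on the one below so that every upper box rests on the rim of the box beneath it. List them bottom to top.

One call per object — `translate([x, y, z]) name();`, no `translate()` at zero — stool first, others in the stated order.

stool();
translate([7, 65, 423]) open_box();
translate([17, 66, 808]) open_box_2();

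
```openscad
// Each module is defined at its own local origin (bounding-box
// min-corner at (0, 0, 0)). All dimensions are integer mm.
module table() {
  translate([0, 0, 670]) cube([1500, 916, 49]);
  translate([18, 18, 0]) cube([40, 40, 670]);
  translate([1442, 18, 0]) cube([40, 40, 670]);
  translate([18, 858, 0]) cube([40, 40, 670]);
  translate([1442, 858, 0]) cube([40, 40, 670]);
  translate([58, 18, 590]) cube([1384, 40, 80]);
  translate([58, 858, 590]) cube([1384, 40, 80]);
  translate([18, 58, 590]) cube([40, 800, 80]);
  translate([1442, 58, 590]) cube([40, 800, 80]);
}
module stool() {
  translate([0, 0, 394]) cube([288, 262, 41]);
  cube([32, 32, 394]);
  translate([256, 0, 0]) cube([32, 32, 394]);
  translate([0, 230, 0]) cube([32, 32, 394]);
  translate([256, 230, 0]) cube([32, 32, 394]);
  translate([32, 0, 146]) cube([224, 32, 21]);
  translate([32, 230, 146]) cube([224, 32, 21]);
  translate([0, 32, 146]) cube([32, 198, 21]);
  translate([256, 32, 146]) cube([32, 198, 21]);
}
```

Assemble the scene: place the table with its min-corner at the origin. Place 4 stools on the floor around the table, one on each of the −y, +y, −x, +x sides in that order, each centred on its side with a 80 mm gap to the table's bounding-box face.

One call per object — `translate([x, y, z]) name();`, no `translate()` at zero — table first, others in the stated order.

table();
translate([606, -342, 0]) stool();
translate([606, 996, 0]) stool();
translate([-368, 327, 0]) stool();
translate([1580, 327, 0]) stool();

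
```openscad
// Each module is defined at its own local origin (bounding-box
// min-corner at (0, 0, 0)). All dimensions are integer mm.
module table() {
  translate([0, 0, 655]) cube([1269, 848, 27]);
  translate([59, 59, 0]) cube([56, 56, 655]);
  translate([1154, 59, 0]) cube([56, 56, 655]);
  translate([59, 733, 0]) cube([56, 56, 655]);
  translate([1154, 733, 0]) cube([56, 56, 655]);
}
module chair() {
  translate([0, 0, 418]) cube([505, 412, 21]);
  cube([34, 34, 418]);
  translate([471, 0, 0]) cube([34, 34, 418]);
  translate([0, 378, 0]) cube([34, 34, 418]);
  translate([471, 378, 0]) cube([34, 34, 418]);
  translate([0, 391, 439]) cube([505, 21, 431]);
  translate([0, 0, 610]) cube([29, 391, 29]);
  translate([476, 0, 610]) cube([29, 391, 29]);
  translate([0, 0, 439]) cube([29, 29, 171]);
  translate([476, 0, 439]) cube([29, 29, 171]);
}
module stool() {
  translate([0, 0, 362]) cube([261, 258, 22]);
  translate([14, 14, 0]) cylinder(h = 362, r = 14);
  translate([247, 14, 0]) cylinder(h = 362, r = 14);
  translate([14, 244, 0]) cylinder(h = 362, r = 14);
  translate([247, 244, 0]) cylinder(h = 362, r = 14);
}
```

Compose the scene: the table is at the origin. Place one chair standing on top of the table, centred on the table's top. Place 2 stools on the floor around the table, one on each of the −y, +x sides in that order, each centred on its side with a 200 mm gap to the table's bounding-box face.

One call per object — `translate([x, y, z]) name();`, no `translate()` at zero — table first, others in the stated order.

table();
translate([382, 218, 682]) chair();
translate([504, -458, 0]) stool();
translate([1469, 295, 0]) stool();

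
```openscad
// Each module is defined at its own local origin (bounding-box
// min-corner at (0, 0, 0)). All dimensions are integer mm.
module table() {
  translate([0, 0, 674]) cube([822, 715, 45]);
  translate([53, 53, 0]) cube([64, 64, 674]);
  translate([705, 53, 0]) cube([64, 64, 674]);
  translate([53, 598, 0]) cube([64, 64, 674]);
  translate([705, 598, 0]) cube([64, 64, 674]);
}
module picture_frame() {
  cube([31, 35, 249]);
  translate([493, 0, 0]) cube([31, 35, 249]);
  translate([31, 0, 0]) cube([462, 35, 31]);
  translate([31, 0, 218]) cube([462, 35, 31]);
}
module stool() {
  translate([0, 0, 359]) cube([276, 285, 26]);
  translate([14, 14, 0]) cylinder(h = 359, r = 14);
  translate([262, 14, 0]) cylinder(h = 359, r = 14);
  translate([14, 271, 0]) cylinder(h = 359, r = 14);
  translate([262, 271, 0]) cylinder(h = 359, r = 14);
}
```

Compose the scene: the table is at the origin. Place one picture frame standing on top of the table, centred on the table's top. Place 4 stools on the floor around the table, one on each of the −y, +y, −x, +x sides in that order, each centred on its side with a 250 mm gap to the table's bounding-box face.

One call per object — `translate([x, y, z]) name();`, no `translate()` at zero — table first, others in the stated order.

table();
translate([149, 340, 719]) picture_frame();
translate([273, -535, 0]) stool();
translate([273, 965, 0]) stool();
translate([-526, 215, 0]) stool();
translate([1072, 215, 0]) stool();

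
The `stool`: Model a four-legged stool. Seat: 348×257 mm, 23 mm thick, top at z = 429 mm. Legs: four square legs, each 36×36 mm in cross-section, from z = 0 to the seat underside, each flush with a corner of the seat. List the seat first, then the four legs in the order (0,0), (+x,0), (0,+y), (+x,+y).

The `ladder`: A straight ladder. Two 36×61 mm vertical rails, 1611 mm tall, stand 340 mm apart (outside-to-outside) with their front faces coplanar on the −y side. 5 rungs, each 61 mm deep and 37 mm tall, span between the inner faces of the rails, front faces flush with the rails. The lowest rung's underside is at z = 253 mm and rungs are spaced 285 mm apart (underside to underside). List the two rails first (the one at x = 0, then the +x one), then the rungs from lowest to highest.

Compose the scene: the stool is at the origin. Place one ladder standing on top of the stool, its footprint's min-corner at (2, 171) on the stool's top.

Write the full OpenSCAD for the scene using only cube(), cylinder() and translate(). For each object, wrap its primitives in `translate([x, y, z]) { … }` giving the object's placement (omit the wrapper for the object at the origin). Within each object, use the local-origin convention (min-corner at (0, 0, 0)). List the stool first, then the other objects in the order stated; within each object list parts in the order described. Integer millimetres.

translate([0, 0, 406]) cube([348, 257, 23]);
cube([36, 36, 406]);
translate([312, 0, 0]) cube([36, 36, 406]);
translate([0, 221, 0]) cube([36, 36, 406]);
translate([312, 221, 0]) cube([36, 36, 406]);
translate([2, 171, 429]) {
  cube([36, 61, 1611]);
  translate([304, 0, 0]) cube([36, 61, 1611]);
  translate([36, 0, 253]) cube([268, 61, 37]);
  translate([36, 0, 538]) cube([268, 61, 37]);
  translate([36, 0, 823]) cube([268, 61, 37]);
  translate([36, 0, 1108]) cube([268, 61, 37]);
  translate([36, 0, 1393]) cube([268, 61, 37]);
}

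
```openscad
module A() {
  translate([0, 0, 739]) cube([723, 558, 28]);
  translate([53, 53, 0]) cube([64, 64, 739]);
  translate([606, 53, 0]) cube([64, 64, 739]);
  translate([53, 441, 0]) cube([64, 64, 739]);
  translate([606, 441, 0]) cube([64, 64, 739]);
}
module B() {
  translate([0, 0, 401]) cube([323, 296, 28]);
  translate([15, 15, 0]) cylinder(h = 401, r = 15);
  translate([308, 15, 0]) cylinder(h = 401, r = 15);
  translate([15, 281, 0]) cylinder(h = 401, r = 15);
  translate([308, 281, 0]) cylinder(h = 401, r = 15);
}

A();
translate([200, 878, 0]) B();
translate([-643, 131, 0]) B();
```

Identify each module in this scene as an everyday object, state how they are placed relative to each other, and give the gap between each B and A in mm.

Each stool's nearest face is 320 mm from the table's bounding box.

A is a table. B is a stool. Two stools sit around the table at the +y, −x sides. The gap between each stool and the table is 320 mm.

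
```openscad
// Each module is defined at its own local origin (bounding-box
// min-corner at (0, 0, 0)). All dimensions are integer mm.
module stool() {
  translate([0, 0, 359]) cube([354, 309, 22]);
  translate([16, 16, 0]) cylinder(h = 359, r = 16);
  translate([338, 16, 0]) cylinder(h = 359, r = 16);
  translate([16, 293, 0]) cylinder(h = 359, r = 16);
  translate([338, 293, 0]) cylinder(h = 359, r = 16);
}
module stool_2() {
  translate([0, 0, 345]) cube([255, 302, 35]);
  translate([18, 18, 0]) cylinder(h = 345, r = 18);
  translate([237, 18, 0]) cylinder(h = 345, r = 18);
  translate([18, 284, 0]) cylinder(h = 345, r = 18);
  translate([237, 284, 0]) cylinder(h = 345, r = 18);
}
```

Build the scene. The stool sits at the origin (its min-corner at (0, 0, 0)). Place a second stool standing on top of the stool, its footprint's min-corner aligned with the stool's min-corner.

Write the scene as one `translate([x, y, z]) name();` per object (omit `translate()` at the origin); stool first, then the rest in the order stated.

stool();
translate([0, 0, 381]) stool_2();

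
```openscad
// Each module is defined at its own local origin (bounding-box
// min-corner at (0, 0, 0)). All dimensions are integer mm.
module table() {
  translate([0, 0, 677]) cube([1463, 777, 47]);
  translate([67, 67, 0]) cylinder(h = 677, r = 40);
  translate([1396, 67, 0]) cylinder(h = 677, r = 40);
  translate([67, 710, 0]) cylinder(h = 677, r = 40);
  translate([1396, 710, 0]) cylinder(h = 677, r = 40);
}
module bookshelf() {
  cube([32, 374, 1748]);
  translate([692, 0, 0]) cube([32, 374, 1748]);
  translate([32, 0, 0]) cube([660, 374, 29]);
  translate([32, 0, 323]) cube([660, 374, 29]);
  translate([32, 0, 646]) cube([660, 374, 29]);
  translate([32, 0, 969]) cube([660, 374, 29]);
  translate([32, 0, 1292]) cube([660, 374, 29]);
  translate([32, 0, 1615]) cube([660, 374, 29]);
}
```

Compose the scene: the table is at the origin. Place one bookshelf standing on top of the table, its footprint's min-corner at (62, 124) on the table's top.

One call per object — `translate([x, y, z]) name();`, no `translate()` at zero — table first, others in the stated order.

table();
translate([62, 124, 724]) bookshelf();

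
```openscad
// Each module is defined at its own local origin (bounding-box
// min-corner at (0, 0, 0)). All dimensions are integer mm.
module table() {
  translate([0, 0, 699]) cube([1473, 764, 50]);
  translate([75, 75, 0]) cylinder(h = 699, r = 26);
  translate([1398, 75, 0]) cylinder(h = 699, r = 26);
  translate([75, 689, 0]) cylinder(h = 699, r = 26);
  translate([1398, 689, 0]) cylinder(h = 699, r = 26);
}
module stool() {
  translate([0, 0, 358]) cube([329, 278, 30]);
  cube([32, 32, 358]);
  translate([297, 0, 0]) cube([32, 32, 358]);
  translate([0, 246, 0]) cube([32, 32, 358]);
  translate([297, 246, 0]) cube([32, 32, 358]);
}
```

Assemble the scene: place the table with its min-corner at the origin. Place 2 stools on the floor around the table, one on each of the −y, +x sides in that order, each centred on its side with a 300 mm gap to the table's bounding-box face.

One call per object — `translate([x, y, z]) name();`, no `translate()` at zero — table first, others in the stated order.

table();
translate([572, -578, 0]) stool();
translate([1773, 243, 0]) stool();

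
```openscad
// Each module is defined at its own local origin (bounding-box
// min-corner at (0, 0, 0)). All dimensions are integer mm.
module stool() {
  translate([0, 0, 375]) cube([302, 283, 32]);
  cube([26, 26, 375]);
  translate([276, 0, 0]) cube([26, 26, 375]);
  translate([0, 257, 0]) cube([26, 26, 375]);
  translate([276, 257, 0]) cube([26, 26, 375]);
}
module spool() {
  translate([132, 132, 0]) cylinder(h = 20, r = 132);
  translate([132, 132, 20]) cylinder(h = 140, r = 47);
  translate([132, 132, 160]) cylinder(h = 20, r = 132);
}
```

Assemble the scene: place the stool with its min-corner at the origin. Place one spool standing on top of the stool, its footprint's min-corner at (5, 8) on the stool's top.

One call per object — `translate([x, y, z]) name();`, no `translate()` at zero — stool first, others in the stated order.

stool();
translate([5, 8, 407]) spool();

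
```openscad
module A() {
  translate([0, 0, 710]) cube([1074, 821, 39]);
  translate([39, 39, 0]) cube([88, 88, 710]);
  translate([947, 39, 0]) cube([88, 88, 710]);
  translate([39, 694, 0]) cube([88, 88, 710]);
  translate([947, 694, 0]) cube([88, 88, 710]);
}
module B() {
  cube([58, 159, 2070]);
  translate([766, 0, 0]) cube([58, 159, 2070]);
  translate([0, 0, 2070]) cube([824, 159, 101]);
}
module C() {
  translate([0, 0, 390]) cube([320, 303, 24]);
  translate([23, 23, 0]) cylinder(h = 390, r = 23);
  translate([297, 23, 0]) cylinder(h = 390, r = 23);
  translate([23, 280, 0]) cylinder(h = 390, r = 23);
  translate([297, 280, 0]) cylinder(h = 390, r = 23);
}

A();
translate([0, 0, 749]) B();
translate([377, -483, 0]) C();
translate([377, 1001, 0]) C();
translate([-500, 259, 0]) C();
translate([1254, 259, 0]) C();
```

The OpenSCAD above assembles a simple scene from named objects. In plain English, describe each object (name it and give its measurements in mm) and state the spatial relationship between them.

A is a table: top 1074 mm (x) × 821 mm (y), 39 mm thick, upper face at z = 749 mm, on four 88×88 mm square legs, each inset 39 mm from the nearest pair of top edges, running from z = 0 to the bottom of the top.

B is a rectangular door frame: two vertical jambs of 58×159 mm section, 2070 mm tall, with a clear opening 708 mm wide between their inner faces. A header 101 mm tall and 159 mm deep lies on top of the jambs and spans the full outside width.

C is a four-legged stool. The seat is a 320×303×24 mm slab whose top surface is at z = 414 mm; four round legs, each 46 mm in diameter, run from the floor (z = 0) to the underside of the seat, each leg's axis is inset half a diameter from the nearest pair of seat edges (so the leg's bounding box is flush with the corner).

The door frame is on top of the table. Four stools sit around the table at the −y, +y, −x, +x sides.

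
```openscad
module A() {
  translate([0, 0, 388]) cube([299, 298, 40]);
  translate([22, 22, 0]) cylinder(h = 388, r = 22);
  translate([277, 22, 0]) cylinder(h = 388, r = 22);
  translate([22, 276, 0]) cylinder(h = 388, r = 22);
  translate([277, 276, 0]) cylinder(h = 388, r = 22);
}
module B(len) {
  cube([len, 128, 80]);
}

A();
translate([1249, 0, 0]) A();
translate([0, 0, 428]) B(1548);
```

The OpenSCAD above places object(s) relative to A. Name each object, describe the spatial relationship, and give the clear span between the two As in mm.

A is a stool. B is a beam. A beam spans the tops of two stools. The clear span between the two stools is 950 mm.

Second stool starts at x = 1249; first ends at x = 299; clear span = 1249 − 299 = 950 mm.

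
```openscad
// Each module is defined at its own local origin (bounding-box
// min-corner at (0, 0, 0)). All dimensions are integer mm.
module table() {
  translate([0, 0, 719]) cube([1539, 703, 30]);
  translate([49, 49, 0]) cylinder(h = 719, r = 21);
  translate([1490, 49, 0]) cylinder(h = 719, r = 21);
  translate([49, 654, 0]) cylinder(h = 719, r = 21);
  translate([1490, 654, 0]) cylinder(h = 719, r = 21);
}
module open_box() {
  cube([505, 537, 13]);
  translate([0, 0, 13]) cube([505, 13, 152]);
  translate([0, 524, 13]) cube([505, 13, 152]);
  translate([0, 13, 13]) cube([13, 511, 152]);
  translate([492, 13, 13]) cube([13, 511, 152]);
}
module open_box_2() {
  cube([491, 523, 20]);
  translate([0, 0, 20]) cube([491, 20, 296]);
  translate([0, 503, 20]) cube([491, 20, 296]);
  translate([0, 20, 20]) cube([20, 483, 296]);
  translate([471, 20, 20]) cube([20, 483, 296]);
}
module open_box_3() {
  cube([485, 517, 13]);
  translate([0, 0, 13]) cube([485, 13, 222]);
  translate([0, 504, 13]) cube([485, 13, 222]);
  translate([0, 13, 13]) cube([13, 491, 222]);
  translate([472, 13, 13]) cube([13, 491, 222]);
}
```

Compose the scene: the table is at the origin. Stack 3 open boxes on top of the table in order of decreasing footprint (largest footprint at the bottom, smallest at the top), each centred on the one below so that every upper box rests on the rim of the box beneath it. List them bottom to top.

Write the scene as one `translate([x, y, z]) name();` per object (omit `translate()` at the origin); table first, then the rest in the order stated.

table();
translate([517, 83, 749]) open_box();
translate([524, 90, 914]) open_box_2();
translate([527, 93, 1230]) open_box_3();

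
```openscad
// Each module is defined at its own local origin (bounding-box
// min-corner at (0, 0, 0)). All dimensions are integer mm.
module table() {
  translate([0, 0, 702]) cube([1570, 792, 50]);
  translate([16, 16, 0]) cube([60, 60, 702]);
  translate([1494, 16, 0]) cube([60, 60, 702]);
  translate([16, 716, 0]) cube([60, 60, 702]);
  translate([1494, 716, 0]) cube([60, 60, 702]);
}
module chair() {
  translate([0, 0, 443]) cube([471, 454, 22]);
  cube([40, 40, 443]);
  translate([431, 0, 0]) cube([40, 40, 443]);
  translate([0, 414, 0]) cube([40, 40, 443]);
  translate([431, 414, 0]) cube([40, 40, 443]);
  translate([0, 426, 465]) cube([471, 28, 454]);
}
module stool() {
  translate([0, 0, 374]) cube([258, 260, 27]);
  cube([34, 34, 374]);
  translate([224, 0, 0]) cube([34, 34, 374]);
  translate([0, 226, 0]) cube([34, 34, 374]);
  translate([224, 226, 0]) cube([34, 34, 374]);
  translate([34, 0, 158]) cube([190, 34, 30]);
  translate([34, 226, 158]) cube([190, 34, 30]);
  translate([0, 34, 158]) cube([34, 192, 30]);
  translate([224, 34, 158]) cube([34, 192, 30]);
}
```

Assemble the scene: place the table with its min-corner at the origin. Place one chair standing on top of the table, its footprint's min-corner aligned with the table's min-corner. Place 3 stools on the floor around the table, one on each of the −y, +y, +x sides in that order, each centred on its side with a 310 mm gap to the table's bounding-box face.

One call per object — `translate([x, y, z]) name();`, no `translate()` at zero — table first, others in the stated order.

table();
translate([0, 0, 752]) chair();
translate([656, -570, 0]) stool();
translate([656, 1102, 0]) stool();
translate([1880, 266, 0]) stool();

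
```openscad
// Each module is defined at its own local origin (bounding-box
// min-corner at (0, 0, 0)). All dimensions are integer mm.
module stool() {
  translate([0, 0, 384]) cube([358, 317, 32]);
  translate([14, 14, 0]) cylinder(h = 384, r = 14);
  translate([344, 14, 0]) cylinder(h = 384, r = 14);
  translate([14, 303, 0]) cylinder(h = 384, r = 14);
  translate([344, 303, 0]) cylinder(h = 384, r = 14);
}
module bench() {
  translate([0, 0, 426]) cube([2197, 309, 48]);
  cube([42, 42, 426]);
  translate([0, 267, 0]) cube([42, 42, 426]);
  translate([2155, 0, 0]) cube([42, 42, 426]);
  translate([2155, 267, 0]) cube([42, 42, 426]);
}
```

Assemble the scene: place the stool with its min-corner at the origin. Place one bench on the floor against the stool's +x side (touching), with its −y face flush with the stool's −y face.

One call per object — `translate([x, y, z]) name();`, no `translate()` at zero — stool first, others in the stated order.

stool();
translate([358, 0, 0]) bench();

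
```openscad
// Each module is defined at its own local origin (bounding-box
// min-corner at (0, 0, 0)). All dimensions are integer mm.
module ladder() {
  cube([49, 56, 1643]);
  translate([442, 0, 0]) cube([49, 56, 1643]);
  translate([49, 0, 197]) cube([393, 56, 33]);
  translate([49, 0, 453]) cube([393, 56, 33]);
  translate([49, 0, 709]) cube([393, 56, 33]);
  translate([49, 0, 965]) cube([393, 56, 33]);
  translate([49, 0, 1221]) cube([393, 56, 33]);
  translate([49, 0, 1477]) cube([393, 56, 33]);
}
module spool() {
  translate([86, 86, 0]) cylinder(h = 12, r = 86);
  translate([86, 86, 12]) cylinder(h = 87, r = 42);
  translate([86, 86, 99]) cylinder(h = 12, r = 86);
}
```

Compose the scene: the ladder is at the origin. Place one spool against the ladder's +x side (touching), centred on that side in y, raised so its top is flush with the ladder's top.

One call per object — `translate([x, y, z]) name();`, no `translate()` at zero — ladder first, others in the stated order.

ladder();
translate([491, -58, 1532]) spool();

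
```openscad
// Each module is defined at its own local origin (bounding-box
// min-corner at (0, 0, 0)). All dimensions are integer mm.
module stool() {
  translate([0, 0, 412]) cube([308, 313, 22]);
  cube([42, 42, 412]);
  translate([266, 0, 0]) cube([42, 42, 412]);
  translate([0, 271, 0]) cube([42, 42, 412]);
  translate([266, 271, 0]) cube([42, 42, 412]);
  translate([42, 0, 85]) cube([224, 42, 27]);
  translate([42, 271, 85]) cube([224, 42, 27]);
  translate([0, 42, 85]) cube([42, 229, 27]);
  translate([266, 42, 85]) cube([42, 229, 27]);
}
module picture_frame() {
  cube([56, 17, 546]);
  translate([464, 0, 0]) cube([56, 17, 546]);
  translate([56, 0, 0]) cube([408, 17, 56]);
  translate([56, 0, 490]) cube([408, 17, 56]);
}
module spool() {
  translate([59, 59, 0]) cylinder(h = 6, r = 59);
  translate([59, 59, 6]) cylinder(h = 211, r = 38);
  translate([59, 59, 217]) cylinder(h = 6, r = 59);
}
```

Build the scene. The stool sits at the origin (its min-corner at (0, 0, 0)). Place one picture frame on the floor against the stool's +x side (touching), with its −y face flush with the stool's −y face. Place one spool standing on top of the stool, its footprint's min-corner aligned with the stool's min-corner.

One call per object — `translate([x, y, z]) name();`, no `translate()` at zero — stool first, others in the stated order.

stool();
translate([308, 0, 0]) picture_frame();
translate([0, 0, 434]) spool();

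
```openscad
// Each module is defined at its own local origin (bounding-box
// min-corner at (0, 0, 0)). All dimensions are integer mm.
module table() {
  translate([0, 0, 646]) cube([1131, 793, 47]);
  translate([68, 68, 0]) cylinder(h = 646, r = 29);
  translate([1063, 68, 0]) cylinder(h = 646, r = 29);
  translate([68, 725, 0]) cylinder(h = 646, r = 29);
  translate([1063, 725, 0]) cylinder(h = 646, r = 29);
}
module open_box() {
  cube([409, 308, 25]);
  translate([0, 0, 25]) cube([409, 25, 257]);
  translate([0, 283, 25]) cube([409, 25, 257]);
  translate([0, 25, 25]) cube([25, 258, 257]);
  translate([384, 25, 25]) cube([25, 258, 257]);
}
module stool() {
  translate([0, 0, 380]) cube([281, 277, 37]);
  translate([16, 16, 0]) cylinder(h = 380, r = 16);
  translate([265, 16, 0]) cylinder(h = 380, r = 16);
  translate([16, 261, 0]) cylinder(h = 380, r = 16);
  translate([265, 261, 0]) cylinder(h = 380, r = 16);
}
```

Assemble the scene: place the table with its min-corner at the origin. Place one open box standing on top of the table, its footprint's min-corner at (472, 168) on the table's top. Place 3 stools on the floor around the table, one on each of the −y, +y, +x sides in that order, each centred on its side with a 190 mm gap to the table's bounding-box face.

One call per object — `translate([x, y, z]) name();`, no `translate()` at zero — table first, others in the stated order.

table();
translate([472, 168, 693]) open_box();
translate([425, -467, 0]) stool();
translate([425, 983, 0]) stool();
translate([1321, 258, 0]) stool();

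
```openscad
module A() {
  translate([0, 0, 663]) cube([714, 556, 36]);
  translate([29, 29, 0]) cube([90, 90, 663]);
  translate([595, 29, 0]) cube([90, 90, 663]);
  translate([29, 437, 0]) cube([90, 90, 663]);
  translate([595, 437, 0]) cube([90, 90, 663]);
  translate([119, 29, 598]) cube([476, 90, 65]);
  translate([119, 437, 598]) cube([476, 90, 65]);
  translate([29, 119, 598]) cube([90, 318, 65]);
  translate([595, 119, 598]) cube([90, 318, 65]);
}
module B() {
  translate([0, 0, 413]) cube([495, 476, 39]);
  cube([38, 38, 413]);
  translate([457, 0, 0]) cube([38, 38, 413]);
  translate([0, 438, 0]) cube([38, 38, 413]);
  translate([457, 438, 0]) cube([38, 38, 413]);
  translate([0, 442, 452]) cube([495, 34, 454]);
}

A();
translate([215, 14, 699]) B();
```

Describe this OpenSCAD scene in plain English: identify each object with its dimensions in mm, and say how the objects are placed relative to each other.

A is a rectangular dining table. The top is 714×556×36 mm with its upper surface at z = 699 mm. It stands on four 90×90 mm square legs, each inset 29 mm from the nearest pair of top edges, running from the floor to the underside of the top. Four apron rails, 90 mm thick and 65 mm tall, run between adjacent legs with their top edges flush with the underside of the top and their outer faces flush with the legs' outer faces.

B is a chair. The seat is a 495×476×39 mm slab with its top at z = 452 mm, on four 38×38 mm corner legs (flush with the seat edges, standing on z = 0). A flat backrest 34 mm thick, 454 mm tall, spans the full seat width and rises from the seat top along its +y edge, rear face flush with the rear of the seat.

The chair is on top of the table.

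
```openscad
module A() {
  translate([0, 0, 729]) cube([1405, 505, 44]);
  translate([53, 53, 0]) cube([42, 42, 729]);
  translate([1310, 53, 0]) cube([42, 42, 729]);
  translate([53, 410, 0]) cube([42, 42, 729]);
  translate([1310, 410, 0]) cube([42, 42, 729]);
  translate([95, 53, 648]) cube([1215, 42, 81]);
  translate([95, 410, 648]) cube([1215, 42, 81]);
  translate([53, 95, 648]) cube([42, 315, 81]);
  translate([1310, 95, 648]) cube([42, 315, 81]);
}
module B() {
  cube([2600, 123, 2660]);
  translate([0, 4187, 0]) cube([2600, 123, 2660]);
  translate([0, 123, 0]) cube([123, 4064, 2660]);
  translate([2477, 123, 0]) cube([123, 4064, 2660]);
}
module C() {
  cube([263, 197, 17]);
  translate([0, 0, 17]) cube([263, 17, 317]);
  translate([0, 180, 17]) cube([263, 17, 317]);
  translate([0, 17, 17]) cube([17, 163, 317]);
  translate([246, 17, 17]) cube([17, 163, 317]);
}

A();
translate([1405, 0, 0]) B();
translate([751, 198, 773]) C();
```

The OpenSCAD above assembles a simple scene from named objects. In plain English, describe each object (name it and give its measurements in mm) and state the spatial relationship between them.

A is a table with a 1405×505 mm rectangular top, 44 mm thick, top surface at z = 773 mm, supported by four 42×42 mm square legs, each inset 53 mm from the nearest pair of top edges, running from the floor. Four apron rails, 42 mm thick and 81 mm tall, run between adjacent legs with their top edges flush with the underside of the top and their outer faces flush with the legs' outer faces.

B is a box-shaped house frame (walls only): outside footprint 2600×4310 mm, wall height 2660 mm, wall thickness 123 mm. The two y-facing walls run the full x-width; the two x-facing walls fit between the inner faces of the y-facing walls.

C is an open-topped rectangular box: outside dimensions 263×197×334 mm, with a uniform wall and base thickness of 17 mm. The base is a full 263×197 slab on the floor; four walls sit on top of the base. The front and back walls (the −y and +y sides) span the full width; the two side walls fit between them.

The house frame is against the table's +x side, with their −y faces flush. The open box is on top of the table.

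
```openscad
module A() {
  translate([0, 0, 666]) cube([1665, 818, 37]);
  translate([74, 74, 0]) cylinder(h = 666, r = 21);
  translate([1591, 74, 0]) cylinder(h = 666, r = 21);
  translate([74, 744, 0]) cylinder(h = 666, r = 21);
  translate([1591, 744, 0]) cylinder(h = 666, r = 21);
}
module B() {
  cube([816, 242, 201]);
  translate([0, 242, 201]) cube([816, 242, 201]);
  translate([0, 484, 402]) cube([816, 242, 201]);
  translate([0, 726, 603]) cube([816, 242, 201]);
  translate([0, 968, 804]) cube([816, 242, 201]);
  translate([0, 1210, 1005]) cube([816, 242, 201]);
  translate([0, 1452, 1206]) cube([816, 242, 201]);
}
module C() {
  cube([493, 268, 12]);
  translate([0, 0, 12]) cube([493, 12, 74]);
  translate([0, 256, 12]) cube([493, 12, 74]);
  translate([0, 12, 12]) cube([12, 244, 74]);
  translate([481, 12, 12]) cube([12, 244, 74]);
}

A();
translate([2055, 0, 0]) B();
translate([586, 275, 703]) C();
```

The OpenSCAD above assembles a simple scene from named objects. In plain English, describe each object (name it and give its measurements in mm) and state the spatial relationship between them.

A is a rectangular dining table. The top is 1665×818×37 mm with its upper surface at z = 703 mm. It stands on four round legs of 42 mm diameter, each leg's bounding box inset 53 mm from the nearest pair of top edges, running from the floor to the underside of the top.

B is a run of 7 identical solid stair steps. Each tread is 816×242 mm and each step block is 201 mm high. Step 1 rests on the floor; step k is offset from step 1 by (k−1)×242 mm in y and (k−1)×201 mm in z.

C is an open storage box with external size 493×268×86 mm and wall thickness 12 mm (the base is also 12 mm thick). The base covers the whole footprint; the four walls stand on the base, with the y-facing walls full-width and the x-facing walls fitting between their inner faces.

The staircase is on the floor beside the table on its +x side. The open box is on top of the table, centred.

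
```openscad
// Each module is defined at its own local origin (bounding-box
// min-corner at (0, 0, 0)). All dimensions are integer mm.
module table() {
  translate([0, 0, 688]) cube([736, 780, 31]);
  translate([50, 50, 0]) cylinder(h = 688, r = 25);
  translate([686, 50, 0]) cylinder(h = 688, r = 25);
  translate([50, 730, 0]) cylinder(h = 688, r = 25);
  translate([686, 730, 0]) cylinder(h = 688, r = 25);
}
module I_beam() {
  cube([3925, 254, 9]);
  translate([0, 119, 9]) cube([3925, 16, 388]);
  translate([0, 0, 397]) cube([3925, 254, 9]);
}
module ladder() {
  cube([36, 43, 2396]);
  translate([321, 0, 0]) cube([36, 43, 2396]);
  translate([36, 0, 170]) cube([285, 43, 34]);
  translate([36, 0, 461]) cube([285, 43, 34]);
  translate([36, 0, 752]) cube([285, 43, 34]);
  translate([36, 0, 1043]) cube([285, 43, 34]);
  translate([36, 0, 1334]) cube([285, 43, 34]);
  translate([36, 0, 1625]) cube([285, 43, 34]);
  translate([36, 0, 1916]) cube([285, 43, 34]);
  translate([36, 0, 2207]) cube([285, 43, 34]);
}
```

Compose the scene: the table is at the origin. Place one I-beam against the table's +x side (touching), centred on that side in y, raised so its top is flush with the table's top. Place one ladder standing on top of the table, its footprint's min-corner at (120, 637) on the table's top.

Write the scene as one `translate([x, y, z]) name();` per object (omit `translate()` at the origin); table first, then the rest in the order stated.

table();
translate([736, 263, 313]) I_beam();
translate([120, 637, 719]) ladder();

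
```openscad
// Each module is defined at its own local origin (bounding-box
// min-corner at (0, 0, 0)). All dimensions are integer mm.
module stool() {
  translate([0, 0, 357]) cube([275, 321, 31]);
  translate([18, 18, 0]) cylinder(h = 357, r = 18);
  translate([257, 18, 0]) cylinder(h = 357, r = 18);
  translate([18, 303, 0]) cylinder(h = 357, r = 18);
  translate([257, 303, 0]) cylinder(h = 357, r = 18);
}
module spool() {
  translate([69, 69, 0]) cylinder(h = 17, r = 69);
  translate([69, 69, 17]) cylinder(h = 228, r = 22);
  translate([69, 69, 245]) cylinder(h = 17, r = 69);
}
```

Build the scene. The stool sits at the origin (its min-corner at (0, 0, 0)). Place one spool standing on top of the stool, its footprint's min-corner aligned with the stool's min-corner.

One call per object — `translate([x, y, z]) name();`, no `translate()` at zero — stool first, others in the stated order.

stool();
translate([0, 0, 388]) spool();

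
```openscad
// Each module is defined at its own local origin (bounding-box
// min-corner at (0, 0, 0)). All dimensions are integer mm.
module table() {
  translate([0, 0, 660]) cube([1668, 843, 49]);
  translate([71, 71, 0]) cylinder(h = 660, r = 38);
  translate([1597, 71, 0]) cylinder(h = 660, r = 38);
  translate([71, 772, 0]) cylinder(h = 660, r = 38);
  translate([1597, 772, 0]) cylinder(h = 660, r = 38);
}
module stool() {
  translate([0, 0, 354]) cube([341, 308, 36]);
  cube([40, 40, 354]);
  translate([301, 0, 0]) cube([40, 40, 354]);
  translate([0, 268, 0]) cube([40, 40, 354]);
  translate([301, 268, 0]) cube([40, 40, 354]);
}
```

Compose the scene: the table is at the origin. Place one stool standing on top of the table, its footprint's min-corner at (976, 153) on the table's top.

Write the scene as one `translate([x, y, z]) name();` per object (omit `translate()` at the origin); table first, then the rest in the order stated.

table();
translate([976, 153, 709]) stool();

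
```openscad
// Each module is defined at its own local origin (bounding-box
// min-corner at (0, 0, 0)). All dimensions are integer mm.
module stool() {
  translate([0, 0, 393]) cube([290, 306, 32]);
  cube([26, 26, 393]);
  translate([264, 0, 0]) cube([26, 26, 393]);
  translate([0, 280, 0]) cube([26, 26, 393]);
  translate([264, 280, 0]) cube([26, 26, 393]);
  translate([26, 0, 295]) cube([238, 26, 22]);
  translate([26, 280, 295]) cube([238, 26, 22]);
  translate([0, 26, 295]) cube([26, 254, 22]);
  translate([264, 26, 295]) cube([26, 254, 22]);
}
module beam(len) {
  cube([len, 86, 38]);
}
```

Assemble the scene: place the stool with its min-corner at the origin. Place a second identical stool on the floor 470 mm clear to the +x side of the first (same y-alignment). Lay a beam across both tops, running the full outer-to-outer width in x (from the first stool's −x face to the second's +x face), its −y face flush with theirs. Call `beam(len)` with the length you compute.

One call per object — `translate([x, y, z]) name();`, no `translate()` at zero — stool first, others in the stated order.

stool();
translate([760, 0, 0]) stool();
translate([0, 0, 425]) beam(1050);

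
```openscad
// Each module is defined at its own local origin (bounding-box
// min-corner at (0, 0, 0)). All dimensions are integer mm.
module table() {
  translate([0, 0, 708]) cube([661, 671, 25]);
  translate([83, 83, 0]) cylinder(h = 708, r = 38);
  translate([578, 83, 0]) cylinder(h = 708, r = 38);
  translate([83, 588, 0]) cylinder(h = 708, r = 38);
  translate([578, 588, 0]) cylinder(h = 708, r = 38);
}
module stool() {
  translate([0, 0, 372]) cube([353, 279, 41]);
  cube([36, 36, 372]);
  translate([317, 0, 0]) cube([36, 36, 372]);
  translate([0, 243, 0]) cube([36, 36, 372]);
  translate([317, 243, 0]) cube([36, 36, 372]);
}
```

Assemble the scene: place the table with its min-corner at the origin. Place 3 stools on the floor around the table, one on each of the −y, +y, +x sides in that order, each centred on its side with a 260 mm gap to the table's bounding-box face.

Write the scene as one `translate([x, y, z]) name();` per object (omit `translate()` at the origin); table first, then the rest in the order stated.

table();
translate([154, -539, 0]) stool();
translate([154, 931, 0]) stool();
translate([921, 196, 0]) stool();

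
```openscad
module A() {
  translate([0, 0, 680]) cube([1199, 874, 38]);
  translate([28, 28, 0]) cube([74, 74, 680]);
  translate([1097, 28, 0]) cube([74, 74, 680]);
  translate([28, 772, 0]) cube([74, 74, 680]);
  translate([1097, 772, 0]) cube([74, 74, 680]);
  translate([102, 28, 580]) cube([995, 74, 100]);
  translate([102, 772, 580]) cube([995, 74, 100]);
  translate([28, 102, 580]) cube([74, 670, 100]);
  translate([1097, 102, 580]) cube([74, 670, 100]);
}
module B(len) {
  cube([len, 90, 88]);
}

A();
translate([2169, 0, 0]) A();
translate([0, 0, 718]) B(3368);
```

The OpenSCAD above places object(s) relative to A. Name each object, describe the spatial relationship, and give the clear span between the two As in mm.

A is a table. B is a beam. A beam spans the tops of two tables. The clear span between the two tables is 970 mm.

Second table starts at x = 2169; first ends at x = 1199; clear span = 2169 − 1199 = 970 mm.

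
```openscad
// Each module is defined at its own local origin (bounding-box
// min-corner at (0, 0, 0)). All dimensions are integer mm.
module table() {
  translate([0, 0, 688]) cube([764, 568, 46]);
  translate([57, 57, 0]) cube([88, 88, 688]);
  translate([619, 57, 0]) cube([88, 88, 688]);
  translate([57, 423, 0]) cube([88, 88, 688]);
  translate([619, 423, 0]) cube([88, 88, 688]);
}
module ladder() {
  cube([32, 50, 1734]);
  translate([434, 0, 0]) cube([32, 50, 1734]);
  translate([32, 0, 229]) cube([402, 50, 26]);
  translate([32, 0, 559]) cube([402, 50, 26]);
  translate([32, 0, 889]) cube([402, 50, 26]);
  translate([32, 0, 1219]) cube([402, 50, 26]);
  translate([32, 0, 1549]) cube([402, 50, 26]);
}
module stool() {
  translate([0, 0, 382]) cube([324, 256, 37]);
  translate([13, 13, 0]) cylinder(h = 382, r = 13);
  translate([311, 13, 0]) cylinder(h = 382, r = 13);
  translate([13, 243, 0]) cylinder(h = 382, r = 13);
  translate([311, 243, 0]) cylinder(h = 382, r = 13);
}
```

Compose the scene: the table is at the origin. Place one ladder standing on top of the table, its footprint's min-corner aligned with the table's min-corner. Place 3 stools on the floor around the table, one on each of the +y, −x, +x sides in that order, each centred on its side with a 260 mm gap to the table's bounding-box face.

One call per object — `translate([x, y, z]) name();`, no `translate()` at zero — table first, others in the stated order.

table();
translate([0, 0, 734]) ladder();
translate([220, 828, 0]) stool();
translate([-584, 156, 0]) stool();
translate([1024, 156, 0]) stool();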